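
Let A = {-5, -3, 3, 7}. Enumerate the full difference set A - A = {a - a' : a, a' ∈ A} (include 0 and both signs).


A - A = {a - a' : a, a' ∈ A}.
Compute a - a' for each ordered pair (a, a'):
a = -5: -5--5=0, -5--3=-2, -5-3=-8, -5-7=-12
a = -3: -3--5=2, -3--3=0, -3-3=-6, -3-7=-10
a = 3: 3--5=8, 3--3=6, 3-3=0, 3-7=-4
a = 7: 7--5=12, 7--3=10, 7-3=4, 7-7=0
Collecting distinct values (and noting 0 appears from a-a):
A - A = {-12, -10, -8, -6, -4, -2, 0, 2, 4, 6, 8, 10, 12}
|A - A| = 13

A - A = {-12, -10, -8, -6, -4, -2, 0, 2, 4, 6, 8, 10, 12}


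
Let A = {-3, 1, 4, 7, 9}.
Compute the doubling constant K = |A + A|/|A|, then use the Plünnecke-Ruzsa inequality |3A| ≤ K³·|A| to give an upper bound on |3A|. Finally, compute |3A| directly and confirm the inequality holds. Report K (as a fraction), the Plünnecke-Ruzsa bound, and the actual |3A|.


|A| = 5.
Step 1: Compute A + A by enumerating all 25 pairs.
A + A = {-6, -2, 1, 2, 4, 5, 6, 8, 10, 11, 13, 14, 16, 18}, so |A + A| = 14.
Step 2: Doubling constant K = |A + A|/|A| = 14/5 = 14/5 ≈ 2.8000.
Step 3: Plünnecke-Ruzsa gives |3A| ≤ K³·|A| = (2.8000)³ · 5 ≈ 109.7600.
Step 4: Compute 3A = A + A + A directly by enumerating all triples (a,b,c) ∈ A³; |3A| = 27.
Step 5: Check 27 ≤ 109.7600? Yes ✓.

K = 14/5, Plünnecke-Ruzsa bound K³|A| ≈ 109.7600, |3A| = 27, inequality holds.


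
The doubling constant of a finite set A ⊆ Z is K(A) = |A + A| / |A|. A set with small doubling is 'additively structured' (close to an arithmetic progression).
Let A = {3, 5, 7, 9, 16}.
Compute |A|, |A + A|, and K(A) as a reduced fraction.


|A| = 5.
Compute A + A by enumerating all 25 pairs.
A + A = {6, 8, 10, 12, 14, 16, 18, 19, 21, 23, 25, 32}, so |A + A| = 12.
K = |A + A| / |A| = 12/5 (already in lowest terms) ≈ 2.4000.
Reference: AP of size 5 gives K = 9/5 ≈ 1.8000; a fully generic set of size 5 gives K ≈ 3.0000.

|A| = 5, |A + A| = 12, K = 12/5.


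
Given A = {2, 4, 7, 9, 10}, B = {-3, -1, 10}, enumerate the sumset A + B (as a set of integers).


A + B = {a + b : a ∈ A, b ∈ B}.
Enumerate all |A|·|B| = 5·3 = 15 pairs (a, b) and collect distinct sums.
a = 2: 2+-3=-1, 2+-1=1, 2+10=12
a = 4: 4+-3=1, 4+-1=3, 4+10=14
a = 7: 7+-3=4, 7+-1=6, 7+10=17
a = 9: 9+-3=6, 9+-1=8, 9+10=19
a = 10: 10+-3=7, 10+-1=9, 10+10=20
Collecting distinct sums: A + B = {-1, 1, 3, 4, 6, 7, 8, 9, 12, 14, 17, 19, 20}
|A + B| = 13

A + B = {-1, 1, 3, 4, 6, 7, 8, 9, 12, 14, 17, 19, 20}


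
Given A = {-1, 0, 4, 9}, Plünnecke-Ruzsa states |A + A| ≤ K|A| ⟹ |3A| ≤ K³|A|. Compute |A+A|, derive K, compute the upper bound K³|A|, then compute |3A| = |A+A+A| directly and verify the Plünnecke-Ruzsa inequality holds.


|A| = 4.
Step 1: Compute A + A by enumerating all 16 pairs.
A + A = {-2, -1, 0, 3, 4, 8, 9, 13, 18}, so |A + A| = 9.
Step 2: Doubling constant K = |A + A|/|A| = 9/4 = 9/4 ≈ 2.2500.
Step 3: Plünnecke-Ruzsa gives |3A| ≤ K³·|A| = (2.2500)³ · 4 ≈ 45.5625.
Step 4: Compute 3A = A + A + A directly by enumerating all triples (a,b,c) ∈ A³; |3A| = 16.
Step 5: Check 16 ≤ 45.5625? Yes ✓.

K = 9/4, Plünnecke-Ruzsa bound K³|A| ≈ 45.5625, |3A| = 16, inequality holds.


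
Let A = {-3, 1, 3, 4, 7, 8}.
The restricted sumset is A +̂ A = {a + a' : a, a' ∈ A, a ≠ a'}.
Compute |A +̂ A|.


Restricted sumset: A +̂ A = {a + a' : a ∈ A, a' ∈ A, a ≠ a'}.
Equivalently, take A + A and drop any sum 2a that is achievable ONLY as a + a for a ∈ A (i.e. sums representable only with equal summands).
Enumerate pairs (a, a') with a < a' (symmetric, so each unordered pair gives one sum; this covers all a ≠ a'):
  -3 + 1 = -2
  -3 + 3 = 0
  -3 + 4 = 1
  -3 + 7 = 4
  -3 + 8 = 5
  1 + 3 = 4
  1 + 4 = 5
  1 + 7 = 8
  1 + 8 = 9
  3 + 4 = 7
  3 + 7 = 10
  3 + 8 = 11
  4 + 7 = 11
  4 + 8 = 12
  7 + 8 = 15
Collected distinct sums: {-2, 0, 1, 4, 5, 7, 8, 9, 10, 11, 12, 15}
|A +̂ A| = 12
(Reference bound: |A +̂ A| ≥ 2|A| - 3 for |A| ≥ 2, with |A| = 6 giving ≥ 9.)

|A +̂ A| = 12


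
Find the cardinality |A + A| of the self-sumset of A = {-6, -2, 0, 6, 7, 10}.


A + A = {a + a' : a, a' ∈ A}; |A| = 6.
General bounds: 2|A| - 1 ≤ |A + A| ≤ |A|(|A|+1)/2, i.e. 11 ≤ |A + A| ≤ 21.
Lower bound 2|A|-1 is attained iff A is an arithmetic progression.
Enumerate sums a + a' for a ≤ a' (symmetric, so this suffices):
a = -6: -6+-6=-12, -6+-2=-8, -6+0=-6, -6+6=0, -6+7=1, -6+10=4
a = -2: -2+-2=-4, -2+0=-2, -2+6=4, -2+7=5, -2+10=8
a = 0: 0+0=0, 0+6=6, 0+7=7, 0+10=10
a = 6: 6+6=12, 6+7=13, 6+10=16
a = 7: 7+7=14, 7+10=17
a = 10: 10+10=20
Distinct sums: {-12, -8, -6, -4, -2, 0, 1, 4, 5, 6, 7, 8, 10, 12, 13, 14, 16, 17, 20}
|A + A| = 19

|A + A| = 19


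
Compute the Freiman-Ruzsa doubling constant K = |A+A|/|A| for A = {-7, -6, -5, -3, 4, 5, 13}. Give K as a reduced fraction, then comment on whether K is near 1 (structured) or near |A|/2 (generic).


|A| = 7.
Compute A + A by enumerating all 49 pairs.
A + A = {-14, -13, -12, -11, -10, -9, -8, -6, -3, -2, -1, 0, 1, 2, 6, 7, 8, 9, 10, 17, 18, 26}, so |A + A| = 22.
K = |A + A| / |A| = 22/7 (already in lowest terms) ≈ 3.1429.
Reference: AP of size 7 gives K = 13/7 ≈ 1.8571; a fully generic set of size 7 gives K ≈ 4.0000.

|A| = 7, |A + A| = 22, K = 22/7.


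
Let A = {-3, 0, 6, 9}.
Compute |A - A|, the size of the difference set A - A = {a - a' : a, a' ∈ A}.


A - A = {a - a' : a, a' ∈ A}; |A| = 4.
Bounds: 2|A|-1 ≤ |A - A| ≤ |A|² - |A| + 1, i.e. 7 ≤ |A - A| ≤ 13.
Note: 0 ∈ A - A always (from a - a). The set is symmetric: if d ∈ A - A then -d ∈ A - A.
Enumerate nonzero differences d = a - a' with a > a' (then include -d):
Positive differences: {3, 6, 9, 12}
Full difference set: {0} ∪ (positive diffs) ∪ (negative diffs).
|A - A| = 1 + 2·4 = 9 (matches direct enumeration: 9).

|A - A| = 9


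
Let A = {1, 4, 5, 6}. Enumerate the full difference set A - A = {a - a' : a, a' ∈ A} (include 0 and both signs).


A - A = {a - a' : a, a' ∈ A}.
Compute a - a' for each ordered pair (a, a'):
a = 1: 1-1=0, 1-4=-3, 1-5=-4, 1-6=-5
a = 4: 4-1=3, 4-4=0, 4-5=-1, 4-6=-2
a = 5: 5-1=4, 5-4=1, 5-5=0, 5-6=-1
a = 6: 6-1=5, 6-4=2, 6-5=1, 6-6=0
Collecting distinct values (and noting 0 appears from a-a):
A - A = {-5, -4, -3, -2, -1, 0, 1, 2, 3, 4, 5}
|A - A| = 11

A - A = {-5, -4, -3, -2, -1, 0, 1, 2, 3, 4, 5}


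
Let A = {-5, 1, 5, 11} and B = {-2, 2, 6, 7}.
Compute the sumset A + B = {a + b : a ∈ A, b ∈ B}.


A + B = {a + b : a ∈ A, b ∈ B}.
Enumerate all |A|·|B| = 4·4 = 16 pairs (a, b) and collect distinct sums.
a = -5: -5+-2=-7, -5+2=-3, -5+6=1, -5+7=2
a = 1: 1+-2=-1, 1+2=3, 1+6=7, 1+7=8
a = 5: 5+-2=3, 5+2=7, 5+6=11, 5+7=12
a = 11: 11+-2=9, 11+2=13, 11+6=17, 11+7=18
Collecting distinct sums: A + B = {-7, -3, -1, 1, 2, 3, 7, 8, 9, 11, 12, 13, 17, 18}
|A + B| = 14

A + B = {-7, -3, -1, 1, 2, 3, 7, 8, 9, 11, 12, 13, 17, 18}


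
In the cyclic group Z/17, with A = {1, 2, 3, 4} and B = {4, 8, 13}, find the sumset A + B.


Work in Z/17Z: reduce every sum a + b modulo 17.
Enumerate all 12 pairs:
a = 1: 1+4=5, 1+8=9, 1+13=14
a = 2: 2+4=6, 2+8=10, 2+13=15
a = 3: 3+4=7, 3+8=11, 3+13=16
a = 4: 4+4=8, 4+8=12, 4+13=0
Distinct residues collected: {0, 5, 6, 7, 8, 9, 10, 11, 12, 14, 15, 16}
|A + B| = 12 (out of 17 total residues).

A + B = {0, 5, 6, 7, 8, 9, 10, 11, 12, 14, 15, 16}


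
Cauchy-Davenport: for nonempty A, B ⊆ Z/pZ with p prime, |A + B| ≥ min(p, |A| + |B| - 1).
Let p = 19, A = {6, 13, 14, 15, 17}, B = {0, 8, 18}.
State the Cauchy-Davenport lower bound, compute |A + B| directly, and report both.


Cauchy-Davenport: |A + B| ≥ min(p, |A| + |B| - 1) for A, B nonempty in Z/pZ.
|A| = 5, |B| = 3, p = 19.
CD lower bound = min(19, 5 + 3 - 1) = min(19, 7) = 7.
Compute A + B mod 19 directly:
a = 6: 6+0=6, 6+8=14, 6+18=5
a = 13: 13+0=13, 13+8=2, 13+18=12
a = 14: 14+0=14, 14+8=3, 14+18=13
a = 15: 15+0=15, 15+8=4, 15+18=14
a = 17: 17+0=17, 17+8=6, 17+18=16
A + B = {2, 3, 4, 5, 6, 12, 13, 14, 15, 16, 17}, so |A + B| = 11.
Verify: 11 ≥ 7? Yes ✓.

CD lower bound = 7, actual |A + B| = 11.


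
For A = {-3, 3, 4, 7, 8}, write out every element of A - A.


A - A = {a - a' : a, a' ∈ A}.
Compute a - a' for each ordered pair (a, a'):
a = -3: -3--3=0, -3-3=-6, -3-4=-7, -3-7=-10, -3-8=-11
a = 3: 3--3=6, 3-3=0, 3-4=-1, 3-7=-4, 3-8=-5
a = 4: 4--3=7, 4-3=1, 4-4=0, 4-7=-3, 4-8=-4
a = 7: 7--3=10, 7-3=4, 7-4=3, 7-7=0, 7-8=-1
a = 8: 8--3=11, 8-3=5, 8-4=4, 8-7=1, 8-8=0
Collecting distinct values (and noting 0 appears from a-a):
A - A = {-11, -10, -7, -6, -5, -4, -3, -1, 0, 1, 3, 4, 5, 6, 7, 10, 11}
|A - A| = 17

A - A = {-11, -10, -7, -6, -5, -4, -3, -1, 0, 1, 3, 4, 5, 6, 7, 10, 11}


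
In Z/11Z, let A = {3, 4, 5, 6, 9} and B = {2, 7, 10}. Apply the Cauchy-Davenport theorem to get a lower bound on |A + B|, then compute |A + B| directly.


Cauchy-Davenport: |A + B| ≥ min(p, |A| + |B| - 1) for A, B nonempty in Z/pZ.
|A| = 5, |B| = 3, p = 11.
CD lower bound = min(11, 5 + 3 - 1) = min(11, 7) = 7.
Compute A + B mod 11 directly:
a = 3: 3+2=5, 3+7=10, 3+10=2
a = 4: 4+2=6, 4+7=0, 4+10=3
a = 5: 5+2=7, 5+7=1, 5+10=4
a = 6: 6+2=8, 6+7=2, 6+10=5
a = 9: 9+2=0, 9+7=5, 9+10=8
A + B = {0, 1, 2, 3, 4, 5, 6, 7, 8, 10}, so |A + B| = 10.
Verify: 10 ≥ 7? Yes ✓.

CD lower bound = 7, actual |A + B| = 10.


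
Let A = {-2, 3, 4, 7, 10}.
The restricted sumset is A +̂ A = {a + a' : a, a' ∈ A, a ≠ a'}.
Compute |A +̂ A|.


Restricted sumset: A +̂ A = {a + a' : a ∈ A, a' ∈ A, a ≠ a'}.
Equivalently, take A + A and drop any sum 2a that is achievable ONLY as a + a for a ∈ A (i.e. sums representable only with equal summands).
Enumerate pairs (a, a') with a < a' (symmetric, so each unordered pair gives one sum; this covers all a ≠ a'):
  -2 + 3 = 1
  -2 + 4 = 2
  -2 + 7 = 5
  -2 + 10 = 8
  3 + 4 = 7
  3 + 7 = 10
  3 + 10 = 13
  4 + 7 = 11
  4 + 10 = 14
  7 + 10 = 17
Collected distinct sums: {1, 2, 5, 7, 8, 10, 11, 13, 14, 17}
|A +̂ A| = 10
(Reference bound: |A +̂ A| ≥ 2|A| - 3 for |A| ≥ 2, with |A| = 5 giving ≥ 7.)

|A +̂ A| = 10


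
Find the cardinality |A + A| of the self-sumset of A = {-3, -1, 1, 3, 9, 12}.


A + A = {a + a' : a, a' ∈ A}; |A| = 6.
General bounds: 2|A| - 1 ≤ |A + A| ≤ |A|(|A|+1)/2, i.e. 11 ≤ |A + A| ≤ 21.
Lower bound 2|A|-1 is attained iff A is an arithmetic progression.
Enumerate sums a + a' for a ≤ a' (symmetric, so this suffices):
a = -3: -3+-3=-6, -3+-1=-4, -3+1=-2, -3+3=0, -3+9=6, -3+12=9
a = -1: -1+-1=-2, -1+1=0, -1+3=2, -1+9=8, -1+12=11
a = 1: 1+1=2, 1+3=4, 1+9=10, 1+12=13
a = 3: 3+3=6, 3+9=12, 3+12=15
a = 9: 9+9=18, 9+12=21
a = 12: 12+12=24
Distinct sums: {-6, -4, -2, 0, 2, 4, 6, 8, 9, 10, 11, 12, 13, 15, 18, 21, 24}
|A + A| = 17

|A + A| = 17


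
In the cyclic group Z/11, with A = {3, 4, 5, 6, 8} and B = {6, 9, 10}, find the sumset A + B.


Work in Z/11Z: reduce every sum a + b modulo 11.
Enumerate all 15 pairs:
a = 3: 3+6=9, 3+9=1, 3+10=2
a = 4: 4+6=10, 4+9=2, 4+10=3
a = 5: 5+6=0, 5+9=3, 5+10=4
a = 6: 6+6=1, 6+9=4, 6+10=5
a = 8: 8+6=3, 8+9=6, 8+10=7
Distinct residues collected: {0, 1, 2, 3, 4, 5, 6, 7, 9, 10}
|A + B| = 10 (out of 11 total residues).

A + B = {0, 1, 2, 3, 4, 5, 6, 7, 9, 10}


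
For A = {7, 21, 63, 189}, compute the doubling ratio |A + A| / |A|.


|A| = 4.
Compute A + A by enumerating all 16 pairs.
A + A = {14, 28, 42, 70, 84, 126, 196, 210, 252, 378}, so |A + A| = 10.
K = |A + A| / |A| = 10/4 = 5/2 ≈ 2.5000.
Reference: AP of size 4 gives K = 7/4 ≈ 1.7500; a fully generic set of size 4 gives K ≈ 2.5000.

|A| = 4, |A + A| = 10, K = 10/4 = 5/2.


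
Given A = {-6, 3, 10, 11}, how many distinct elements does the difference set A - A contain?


A - A = {a - a' : a, a' ∈ A}; |A| = 4.
Bounds: 2|A|-1 ≤ |A - A| ≤ |A|² - |A| + 1, i.e. 7 ≤ |A - A| ≤ 13.
Note: 0 ∈ A - A always (from a - a). The set is symmetric: if d ∈ A - A then -d ∈ A - A.
Enumerate nonzero differences d = a - a' with a > a' (then include -d):
Positive differences: {1, 7, 8, 9, 16, 17}
Full difference set: {0} ∪ (positive diffs) ∪ (negative diffs).
|A - A| = 1 + 2·6 = 13 (matches direct enumeration: 13).

|A - A| = 13


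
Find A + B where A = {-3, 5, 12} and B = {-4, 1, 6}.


A + B = {a + b : a ∈ A, b ∈ B}.
Enumerate all |A|·|B| = 3·3 = 9 pairs (a, b) and collect distinct sums.
a = -3: -3+-4=-7, -3+1=-2, -3+6=3
a = 5: 5+-4=1, 5+1=6, 5+6=11
a = 12: 12+-4=8, 12+1=13, 12+6=18
Collecting distinct sums: A + B = {-7, -2, 1, 3, 6, 8, 11, 13, 18}
|A + B| = 9

A + B = {-7, -2, 1, 3, 6, 8, 11, 13, 18}


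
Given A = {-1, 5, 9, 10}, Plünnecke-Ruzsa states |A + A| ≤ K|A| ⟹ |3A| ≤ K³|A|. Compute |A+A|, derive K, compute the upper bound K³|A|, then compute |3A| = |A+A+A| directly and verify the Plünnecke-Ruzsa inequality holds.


|A| = 4.
Step 1: Compute A + A by enumerating all 16 pairs.
A + A = {-2, 4, 8, 9, 10, 14, 15, 18, 19, 20}, so |A + A| = 10.
Step 2: Doubling constant K = |A + A|/|A| = 10/4 = 10/4 ≈ 2.5000.
Step 3: Plünnecke-Ruzsa gives |3A| ≤ K³·|A| = (2.5000)³ · 4 ≈ 62.5000.
Step 4: Compute 3A = A + A + A directly by enumerating all triples (a,b,c) ∈ A³; |3A| = 19.
Step 5: Check 19 ≤ 62.5000? Yes ✓.

K = 10/4, Plünnecke-Ruzsa bound K³|A| ≈ 62.5000, |3A| = 19, inequality holds.


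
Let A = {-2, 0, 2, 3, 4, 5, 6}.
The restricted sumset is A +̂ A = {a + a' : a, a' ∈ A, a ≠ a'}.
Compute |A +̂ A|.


Restricted sumset: A +̂ A = {a + a' : a ∈ A, a' ∈ A, a ≠ a'}.
Equivalently, take A + A and drop any sum 2a that is achievable ONLY as a + a for a ∈ A (i.e. sums representable only with equal summands).
Enumerate pairs (a, a') with a < a' (symmetric, so each unordered pair gives one sum; this covers all a ≠ a'):
  -2 + 0 = -2
  -2 + 2 = 0
  -2 + 3 = 1
  -2 + 4 = 2
  -2 + 5 = 3
  -2 + 6 = 4
  0 + 2 = 2
  0 + 3 = 3
  0 + 4 = 4
  0 + 5 = 5
  0 + 6 = 6
  2 + 3 = 5
  2 + 4 = 6
  2 + 5 = 7
  2 + 6 = 8
  3 + 4 = 7
  3 + 5 = 8
  3 + 6 = 9
  4 + 5 = 9
  4 + 6 = 10
  5 + 6 = 11
Collected distinct sums: {-2, 0, 1, 2, 3, 4, 5, 6, 7, 8, 9, 10, 11}
|A +̂ A| = 13
(Reference bound: |A +̂ A| ≥ 2|A| - 3 for |A| ≥ 2, with |A| = 7 giving ≥ 11.)

|A +̂ A| = 13


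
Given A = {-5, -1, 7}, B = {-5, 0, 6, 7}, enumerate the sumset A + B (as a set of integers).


A + B = {a + b : a ∈ A, b ∈ B}.
Enumerate all |A|·|B| = 3·4 = 12 pairs (a, b) and collect distinct sums.
a = -5: -5+-5=-10, -5+0=-5, -5+6=1, -5+7=2
a = -1: -1+-5=-6, -1+0=-1, -1+6=5, -1+7=6
a = 7: 7+-5=2, 7+0=7, 7+6=13, 7+7=14
Collecting distinct sums: A + B = {-10, -6, -5, -1, 1, 2, 5, 6, 7, 13, 14}
|A + B| = 11

A + B = {-10, -6, -5, -1, 1, 2, 5, 6, 7, 13, 14}


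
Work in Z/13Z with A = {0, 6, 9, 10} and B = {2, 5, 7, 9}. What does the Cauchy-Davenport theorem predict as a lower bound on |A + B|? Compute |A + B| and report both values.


Cauchy-Davenport: |A + B| ≥ min(p, |A| + |B| - 1) for A, B nonempty in Z/pZ.
|A| = 4, |B| = 4, p = 13.
CD lower bound = min(13, 4 + 4 - 1) = min(13, 7) = 7.
Compute A + B mod 13 directly:
a = 0: 0+2=2, 0+5=5, 0+7=7, 0+9=9
a = 6: 6+2=8, 6+5=11, 6+7=0, 6+9=2
a = 9: 9+2=11, 9+5=1, 9+7=3, 9+9=5
a = 10: 10+2=12, 10+5=2, 10+7=4, 10+9=6
A + B = {0, 1, 2, 3, 4, 5, 6, 7, 8, 9, 11, 12}, so |A + B| = 12.
Verify: 12 ≥ 7? Yes ✓.

CD lower bound = 7, actual |A + B| = 12.


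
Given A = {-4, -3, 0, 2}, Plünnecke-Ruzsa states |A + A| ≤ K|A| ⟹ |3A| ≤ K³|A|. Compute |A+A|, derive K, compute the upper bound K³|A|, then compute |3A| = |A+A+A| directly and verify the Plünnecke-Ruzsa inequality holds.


|A| = 4.
Step 1: Compute A + A by enumerating all 16 pairs.
A + A = {-8, -7, -6, -4, -3, -2, -1, 0, 2, 4}, so |A + A| = 10.
Step 2: Doubling constant K = |A + A|/|A| = 10/4 = 10/4 ≈ 2.5000.
Step 3: Plünnecke-Ruzsa gives |3A| ≤ K³·|A| = (2.5000)³ · 4 ≈ 62.5000.
Step 4: Compute 3A = A + A + A directly by enumerating all triples (a,b,c) ∈ A³; |3A| = 17.
Step 5: Check 17 ≤ 62.5000? Yes ✓.

K = 10/4, Plünnecke-Ruzsa bound K³|A| ≈ 62.5000, |3A| = 17, inequality holds.


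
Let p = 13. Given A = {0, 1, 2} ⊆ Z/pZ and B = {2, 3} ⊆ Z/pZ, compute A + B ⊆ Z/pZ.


Work in Z/13Z: reduce every sum a + b modulo 13.
Enumerate all 6 pairs:
a = 0: 0+2=2, 0+3=3
a = 1: 1+2=3, 1+3=4
a = 2: 2+2=4, 2+3=5
Distinct residues collected: {2, 3, 4, 5}
|A + B| = 4 (out of 13 total residues).

A + B = {2, 3, 4, 5}


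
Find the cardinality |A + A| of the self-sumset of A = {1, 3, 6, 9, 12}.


A + A = {a + a' : a, a' ∈ A}; |A| = 5.
General bounds: 2|A| - 1 ≤ |A + A| ≤ |A|(|A|+1)/2, i.e. 9 ≤ |A + A| ≤ 15.
Lower bound 2|A|-1 is attained iff A is an arithmetic progression.
Enumerate sums a + a' for a ≤ a' (symmetric, so this suffices):
a = 1: 1+1=2, 1+3=4, 1+6=7, 1+9=10, 1+12=13
a = 3: 3+3=6, 3+6=9, 3+9=12, 3+12=15
a = 6: 6+6=12, 6+9=15, 6+12=18
a = 9: 9+9=18, 9+12=21
a = 12: 12+12=24
Distinct sums: {2, 4, 6, 7, 9, 10, 12, 13, 15, 18, 21, 24}
|A + A| = 12

|A + A| = 12


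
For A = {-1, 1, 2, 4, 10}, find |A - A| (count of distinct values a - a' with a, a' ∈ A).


A - A = {a - a' : a, a' ∈ A}; |A| = 5.
Bounds: 2|A|-1 ≤ |A - A| ≤ |A|² - |A| + 1, i.e. 9 ≤ |A - A| ≤ 21.
Note: 0 ∈ A - A always (from a - a). The set is symmetric: if d ∈ A - A then -d ∈ A - A.
Enumerate nonzero differences d = a - a' with a > a' (then include -d):
Positive differences: {1, 2, 3, 5, 6, 8, 9, 11}
Full difference set: {0} ∪ (positive diffs) ∪ (negative diffs).
|A - A| = 1 + 2·8 = 17 (matches direct enumeration: 17).

|A - A| = 17


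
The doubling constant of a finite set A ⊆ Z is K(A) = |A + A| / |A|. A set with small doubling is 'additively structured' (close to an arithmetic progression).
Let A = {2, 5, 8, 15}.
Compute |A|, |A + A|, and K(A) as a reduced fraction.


|A| = 4.
Compute A + A by enumerating all 16 pairs.
A + A = {4, 7, 10, 13, 16, 17, 20, 23, 30}, so |A + A| = 9.
K = |A + A| / |A| = 9/4 (already in lowest terms) ≈ 2.2500.
Reference: AP of size 4 gives K = 7/4 ≈ 1.7500; a fully generic set of size 4 gives K ≈ 2.5000.

|A| = 4, |A + A| = 9, K = 9/4.


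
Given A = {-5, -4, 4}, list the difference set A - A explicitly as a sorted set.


A - A = {a - a' : a, a' ∈ A}.
Compute a - a' for each ordered pair (a, a'):
a = -5: -5--5=0, -5--4=-1, -5-4=-9
a = -4: -4--5=1, -4--4=0, -4-4=-8
a = 4: 4--5=9, 4--4=8, 4-4=0
Collecting distinct values (and noting 0 appears from a-a):
A - A = {-9, -8, -1, 0, 1, 8, 9}
|A - A| = 7

A - A = {-9, -8, -1, 0, 1, 8, 9}


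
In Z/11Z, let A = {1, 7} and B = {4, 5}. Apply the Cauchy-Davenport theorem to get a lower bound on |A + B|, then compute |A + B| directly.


Cauchy-Davenport: |A + B| ≥ min(p, |A| + |B| - 1) for A, B nonempty in Z/pZ.
|A| = 2, |B| = 2, p = 11.
CD lower bound = min(11, 2 + 2 - 1) = min(11, 3) = 3.
Compute A + B mod 11 directly:
a = 1: 1+4=5, 1+5=6
a = 7: 7+4=0, 7+5=1
A + B = {0, 1, 5, 6}, so |A + B| = 4.
Verify: 4 ≥ 3? Yes ✓.

CD lower bound = 3, actual |A + B| = 4.


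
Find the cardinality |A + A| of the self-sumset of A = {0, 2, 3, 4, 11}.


A + A = {a + a' : a, a' ∈ A}; |A| = 5.
General bounds: 2|A| - 1 ≤ |A + A| ≤ |A|(|A|+1)/2, i.e. 9 ≤ |A + A| ≤ 15.
Lower bound 2|A|-1 is attained iff A is an arithmetic progression.
Enumerate sums a + a' for a ≤ a' (symmetric, so this suffices):
a = 0: 0+0=0, 0+2=2, 0+3=3, 0+4=4, 0+11=11
a = 2: 2+2=4, 2+3=5, 2+4=6, 2+11=13
a = 3: 3+3=6, 3+4=7, 3+11=14
a = 4: 4+4=8, 4+11=15
a = 11: 11+11=22
Distinct sums: {0, 2, 3, 4, 5, 6, 7, 8, 11, 13, 14, 15, 22}
|A + A| = 13

|A + A| = 13


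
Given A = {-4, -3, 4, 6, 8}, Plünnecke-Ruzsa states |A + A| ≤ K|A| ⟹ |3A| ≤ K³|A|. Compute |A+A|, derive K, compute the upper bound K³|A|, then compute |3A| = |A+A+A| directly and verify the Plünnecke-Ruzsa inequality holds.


|A| = 5.
Step 1: Compute A + A by enumerating all 25 pairs.
A + A = {-8, -7, -6, 0, 1, 2, 3, 4, 5, 8, 10, 12, 14, 16}, so |A + A| = 14.
Step 2: Doubling constant K = |A + A|/|A| = 14/5 = 14/5 ≈ 2.8000.
Step 3: Plünnecke-Ruzsa gives |3A| ≤ K³·|A| = (2.8000)³ · 5 ≈ 109.7600.
Step 4: Compute 3A = A + A + A directly by enumerating all triples (a,b,c) ∈ A³; |3A| = 27.
Step 5: Check 27 ≤ 109.7600? Yes ✓.

K = 14/5, Plünnecke-Ruzsa bound K³|A| ≈ 109.7600, |3A| = 27, inequality holds.


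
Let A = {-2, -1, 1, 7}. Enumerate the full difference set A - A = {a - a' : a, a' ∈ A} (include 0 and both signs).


A - A = {a - a' : a, a' ∈ A}.
Compute a - a' for each ordered pair (a, a'):
a = -2: -2--2=0, -2--1=-1, -2-1=-3, -2-7=-9
a = -1: -1--2=1, -1--1=0, -1-1=-2, -1-7=-8
a = 1: 1--2=3, 1--1=2, 1-1=0, 1-7=-6
a = 7: 7--2=9, 7--1=8, 7-1=6, 7-7=0
Collecting distinct values (and noting 0 appears from a-a):
A - A = {-9, -8, -6, -3, -2, -1, 0, 1, 2, 3, 6, 8, 9}
|A - A| = 13

A - A = {-9, -8, -6, -3, -2, -1, 0, 1, 2, 3, 6, 8, 9}


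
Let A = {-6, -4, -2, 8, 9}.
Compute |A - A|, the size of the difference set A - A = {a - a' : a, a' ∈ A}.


A - A = {a - a' : a, a' ∈ A}; |A| = 5.
Bounds: 2|A|-1 ≤ |A - A| ≤ |A|² - |A| + 1, i.e. 9 ≤ |A - A| ≤ 21.
Note: 0 ∈ A - A always (from a - a). The set is symmetric: if d ∈ A - A then -d ∈ A - A.
Enumerate nonzero differences d = a - a' with a > a' (then include -d):
Positive differences: {1, 2, 4, 10, 11, 12, 13, 14, 15}
Full difference set: {0} ∪ (positive diffs) ∪ (negative diffs).
|A - A| = 1 + 2·9 = 19 (matches direct enumeration: 19).

|A - A| = 19


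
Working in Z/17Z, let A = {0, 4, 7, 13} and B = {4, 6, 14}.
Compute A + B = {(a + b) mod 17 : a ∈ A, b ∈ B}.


Work in Z/17Z: reduce every sum a + b modulo 17.
Enumerate all 12 pairs:
a = 0: 0+4=4, 0+6=6, 0+14=14
a = 4: 4+4=8, 4+6=10, 4+14=1
a = 7: 7+4=11, 7+6=13, 7+14=4
a = 13: 13+4=0, 13+6=2, 13+14=10
Distinct residues collected: {0, 1, 2, 4, 6, 8, 10, 11, 13, 14}
|A + B| = 10 (out of 17 total residues).

A + B = {0, 1, 2, 4, 6, 8, 10, 11, 13, 14}


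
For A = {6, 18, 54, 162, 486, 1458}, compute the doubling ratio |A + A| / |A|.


|A| = 6.
Compute A + A by enumerating all 36 pairs.
A + A = {12, 24, 36, 60, 72, 108, 168, 180, 216, 324, 492, 504, 540, 648, 972, 1464, 1476, 1512, 1620, 1944, 2916}, so |A + A| = 21.
K = |A + A| / |A| = 21/6 = 7/2 ≈ 3.5000.
Reference: AP of size 6 gives K = 11/6 ≈ 1.8333; a fully generic set of size 6 gives K ≈ 3.5000.

|A| = 6, |A + A| = 21, K = 21/6 = 7/2.


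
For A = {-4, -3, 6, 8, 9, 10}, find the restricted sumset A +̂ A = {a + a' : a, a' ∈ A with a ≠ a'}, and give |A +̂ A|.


Restricted sumset: A +̂ A = {a + a' : a ∈ A, a' ∈ A, a ≠ a'}.
Equivalently, take A + A and drop any sum 2a that is achievable ONLY as a + a for a ∈ A (i.e. sums representable only with equal summands).
Enumerate pairs (a, a') with a < a' (symmetric, so each unordered pair gives one sum; this covers all a ≠ a'):
  -4 + -3 = -7
  -4 + 6 = 2
  -4 + 8 = 4
  -4 + 9 = 5
  -4 + 10 = 6
  -3 + 6 = 3
  -3 + 8 = 5
  -3 + 9 = 6
  -3 + 10 = 7
  6 + 8 = 14
  6 + 9 = 15
  6 + 10 = 16
  8 + 9 = 17
  8 + 10 = 18
  9 + 10 = 19
Collected distinct sums: {-7, 2, 3, 4, 5, 6, 7, 14, 15, 16, 17, 18, 19}
|A +̂ A| = 13
(Reference bound: |A +̂ A| ≥ 2|A| - 3 for |A| ≥ 2, with |A| = 6 giving ≥ 9.)

|A +̂ A| = 13


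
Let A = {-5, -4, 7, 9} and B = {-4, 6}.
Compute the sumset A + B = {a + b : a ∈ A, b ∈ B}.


A + B = {a + b : a ∈ A, b ∈ B}.
Enumerate all |A|·|B| = 4·2 = 8 pairs (a, b) and collect distinct sums.
a = -5: -5+-4=-9, -5+6=1
a = -4: -4+-4=-8, -4+6=2
a = 7: 7+-4=3, 7+6=13
a = 9: 9+-4=5, 9+6=15
Collecting distinct sums: A + B = {-9, -8, 1, 2, 3, 5, 13, 15}
|A + B| = 8

A + B = {-9, -8, 1, 2, 3, 5, 13, 15}


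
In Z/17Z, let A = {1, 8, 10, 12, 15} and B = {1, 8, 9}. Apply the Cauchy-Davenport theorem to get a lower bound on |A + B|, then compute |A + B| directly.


Cauchy-Davenport: |A + B| ≥ min(p, |A| + |B| - 1) for A, B nonempty in Z/pZ.
|A| = 5, |B| = 3, p = 17.
CD lower bound = min(17, 5 + 3 - 1) = min(17, 7) = 7.
Compute A + B mod 17 directly:
a = 1: 1+1=2, 1+8=9, 1+9=10
a = 8: 8+1=9, 8+8=16, 8+9=0
a = 10: 10+1=11, 10+8=1, 10+9=2
a = 12: 12+1=13, 12+8=3, 12+9=4
a = 15: 15+1=16, 15+8=6, 15+9=7
A + B = {0, 1, 2, 3, 4, 6, 7, 9, 10, 11, 13, 16}, so |A + B| = 12.
Verify: 12 ≥ 7? Yes ✓.

CD lower bound = 7, actual |A + B| = 12.


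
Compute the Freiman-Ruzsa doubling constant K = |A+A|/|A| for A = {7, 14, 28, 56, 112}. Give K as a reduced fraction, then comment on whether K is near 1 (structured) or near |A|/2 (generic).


|A| = 5.
Compute A + A by enumerating all 25 pairs.
A + A = {14, 21, 28, 35, 42, 56, 63, 70, 84, 112, 119, 126, 140, 168, 224}, so |A + A| = 15.
K = |A + A| / |A| = 15/5 = 3/1 ≈ 3.0000.
Reference: AP of size 5 gives K = 9/5 ≈ 1.8000; a fully generic set of size 5 gives K ≈ 3.0000.

|A| = 5, |A + A| = 15, K = 15/5 = 3/1.


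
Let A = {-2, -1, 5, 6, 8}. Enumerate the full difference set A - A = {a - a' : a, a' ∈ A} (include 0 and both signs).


A - A = {a - a' : a, a' ∈ A}.
Compute a - a' for each ordered pair (a, a'):
a = -2: -2--2=0, -2--1=-1, -2-5=-7, -2-6=-8, -2-8=-10
a = -1: -1--2=1, -1--1=0, -1-5=-6, -1-6=-7, -1-8=-9
a = 5: 5--2=7, 5--1=6, 5-5=0, 5-6=-1, 5-8=-3
a = 6: 6--2=8, 6--1=7, 6-5=1, 6-6=0, 6-8=-2
a = 8: 8--2=10, 8--1=9, 8-5=3, 8-6=2, 8-8=0
Collecting distinct values (and noting 0 appears from a-a):
A - A = {-10, -9, -8, -7, -6, -3, -2, -1, 0, 1, 2, 3, 6, 7, 8, 9, 10}
|A - A| = 17

A - A = {-10, -9, -8, -7, -6, -3, -2, -1, 0, 1, 2, 3, 6, 7, 8, 9, 10}


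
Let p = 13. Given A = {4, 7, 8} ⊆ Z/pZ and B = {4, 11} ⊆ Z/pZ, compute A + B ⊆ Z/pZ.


Work in Z/13Z: reduce every sum a + b modulo 13.
Enumerate all 6 pairs:
a = 4: 4+4=8, 4+11=2
a = 7: 7+4=11, 7+11=5
a = 8: 8+4=12, 8+11=6
Distinct residues collected: {2, 5, 6, 8, 11, 12}
|A + B| = 6 (out of 13 total residues).

A + B = {2, 5, 6, 8, 11, 12}


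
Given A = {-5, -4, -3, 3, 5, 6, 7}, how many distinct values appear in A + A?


A + A = {a + a' : a, a' ∈ A}; |A| = 7.
General bounds: 2|A| - 1 ≤ |A + A| ≤ |A|(|A|+1)/2, i.e. 13 ≤ |A + A| ≤ 28.
Lower bound 2|A|-1 is attained iff A is an arithmetic progression.
Enumerate sums a + a' for a ≤ a' (symmetric, so this suffices):
a = -5: -5+-5=-10, -5+-4=-9, -5+-3=-8, -5+3=-2, -5+5=0, -5+6=1, -5+7=2
a = -4: -4+-4=-8, -4+-3=-7, -4+3=-1, -4+5=1, -4+6=2, -4+7=3
a = -3: -3+-3=-6, -3+3=0, -3+5=2, -3+6=3, -3+7=4
a = 3: 3+3=6, 3+5=8, 3+6=9, 3+7=10
a = 5: 5+5=10, 5+6=11, 5+7=12
a = 6: 6+6=12, 6+7=13
a = 7: 7+7=14
Distinct sums: {-10, -9, -8, -7, -6, -2, -1, 0, 1, 2, 3, 4, 6, 8, 9, 10, 11, 12, 13, 14}
|A + A| = 20

|A + A| = 20


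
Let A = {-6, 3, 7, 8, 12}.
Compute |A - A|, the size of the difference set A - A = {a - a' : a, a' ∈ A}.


A - A = {a - a' : a, a' ∈ A}; |A| = 5.
Bounds: 2|A|-1 ≤ |A - A| ≤ |A|² - |A| + 1, i.e. 9 ≤ |A - A| ≤ 21.
Note: 0 ∈ A - A always (from a - a). The set is symmetric: if d ∈ A - A then -d ∈ A - A.
Enumerate nonzero differences d = a - a' with a > a' (then include -d):
Positive differences: {1, 4, 5, 9, 13, 14, 18}
Full difference set: {0} ∪ (positive diffs) ∪ (negative diffs).
|A - A| = 1 + 2·7 = 15 (matches direct enumeration: 15).

|A - A| = 15


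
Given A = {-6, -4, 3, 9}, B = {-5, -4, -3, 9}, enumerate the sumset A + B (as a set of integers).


A + B = {a + b : a ∈ A, b ∈ B}.
Enumerate all |A|·|B| = 4·4 = 16 pairs (a, b) and collect distinct sums.
a = -6: -6+-5=-11, -6+-4=-10, -6+-3=-9, -6+9=3
a = -4: -4+-5=-9, -4+-4=-8, -4+-3=-7, -4+9=5
a = 3: 3+-5=-2, 3+-4=-1, 3+-3=0, 3+9=12
a = 9: 9+-5=4, 9+-4=5, 9+-3=6, 9+9=18
Collecting distinct sums: A + B = {-11, -10, -9, -8, -7, -2, -1, 0, 3, 4, 5, 6, 12, 18}
|A + B| = 14

A + B = {-11, -10, -9, -8, -7, -2, -1, 0, 3, 4, 5, 6, 12, 18}


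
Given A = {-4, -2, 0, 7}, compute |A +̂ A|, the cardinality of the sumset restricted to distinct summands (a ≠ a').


Restricted sumset: A +̂ A = {a + a' : a ∈ A, a' ∈ A, a ≠ a'}.
Equivalently, take A + A and drop any sum 2a that is achievable ONLY as a + a for a ∈ A (i.e. sums representable only with equal summands).
Enumerate pairs (a, a') with a < a' (symmetric, so each unordered pair gives one sum; this covers all a ≠ a'):
  -4 + -2 = -6
  -4 + 0 = -4
  -4 + 7 = 3
  -2 + 0 = -2
  -2 + 7 = 5
  0 + 7 = 7
Collected distinct sums: {-6, -4, -2, 3, 5, 7}
|A +̂ A| = 6
(Reference bound: |A +̂ A| ≥ 2|A| - 3 for |A| ≥ 2, with |A| = 4 giving ≥ 5.)

|A +̂ A| = 6


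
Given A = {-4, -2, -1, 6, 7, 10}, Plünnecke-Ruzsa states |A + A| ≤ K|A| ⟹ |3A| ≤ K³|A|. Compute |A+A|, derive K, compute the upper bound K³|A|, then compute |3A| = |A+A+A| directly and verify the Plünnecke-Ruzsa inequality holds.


|A| = 6.
Step 1: Compute A + A by enumerating all 36 pairs.
A + A = {-8, -6, -5, -4, -3, -2, 2, 3, 4, 5, 6, 8, 9, 12, 13, 14, 16, 17, 20}, so |A + A| = 19.
Step 2: Doubling constant K = |A + A|/|A| = 19/6 = 19/6 ≈ 3.1667.
Step 3: Plünnecke-Ruzsa gives |3A| ≤ K³·|A| = (3.1667)³ · 6 ≈ 190.5278.
Step 4: Compute 3A = A + A + A directly by enumerating all triples (a,b,c) ∈ A³; |3A| = 38.
Step 5: Check 38 ≤ 190.5278? Yes ✓.

K = 19/6, Plünnecke-Ruzsa bound K³|A| ≈ 190.5278, |3A| = 38, inequality holds.


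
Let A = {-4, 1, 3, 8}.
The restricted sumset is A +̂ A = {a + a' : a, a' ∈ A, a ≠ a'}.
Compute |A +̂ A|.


Restricted sumset: A +̂ A = {a + a' : a ∈ A, a' ∈ A, a ≠ a'}.
Equivalently, take A + A and drop any sum 2a that is achievable ONLY as a + a for a ∈ A (i.e. sums representable only with equal summands).
Enumerate pairs (a, a') with a < a' (symmetric, so each unordered pair gives one sum; this covers all a ≠ a'):
  -4 + 1 = -3
  -4 + 3 = -1
  -4 + 8 = 4
  1 + 3 = 4
  1 + 8 = 9
  3 + 8 = 11
Collected distinct sums: {-3, -1, 4, 9, 11}
|A +̂ A| = 5
(Reference bound: |A +̂ A| ≥ 2|A| - 3 for |A| ≥ 2, with |A| = 4 giving ≥ 5.)

|A +̂ A| = 5


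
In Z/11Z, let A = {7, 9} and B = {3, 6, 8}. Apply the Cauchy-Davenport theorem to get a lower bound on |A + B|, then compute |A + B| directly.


Cauchy-Davenport: |A + B| ≥ min(p, |A| + |B| - 1) for A, B nonempty in Z/pZ.
|A| = 2, |B| = 3, p = 11.
CD lower bound = min(11, 2 + 3 - 1) = min(11, 4) = 4.
Compute A + B mod 11 directly:
a = 7: 7+3=10, 7+6=2, 7+8=4
a = 9: 9+3=1, 9+6=4, 9+8=6
A + B = {1, 2, 4, 6, 10}, so |A + B| = 5.
Verify: 5 ≥ 4? Yes ✓.

CD lower bound = 4, actual |A + B| = 5.


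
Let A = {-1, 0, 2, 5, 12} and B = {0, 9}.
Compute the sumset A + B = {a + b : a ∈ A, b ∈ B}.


A + B = {a + b : a ∈ A, b ∈ B}.
Enumerate all |A|·|B| = 5·2 = 10 pairs (a, b) and collect distinct sums.
a = -1: -1+0=-1, -1+9=8
a = 0: 0+0=0, 0+9=9
a = 2: 2+0=2, 2+9=11
a = 5: 5+0=5, 5+9=14
a = 12: 12+0=12, 12+9=21
Collecting distinct sums: A + B = {-1, 0, 2, 5, 8, 9, 11, 12, 14, 21}
|A + B| = 10

A + B = {-1, 0, 2, 5, 8, 9, 11, 12, 14, 21}


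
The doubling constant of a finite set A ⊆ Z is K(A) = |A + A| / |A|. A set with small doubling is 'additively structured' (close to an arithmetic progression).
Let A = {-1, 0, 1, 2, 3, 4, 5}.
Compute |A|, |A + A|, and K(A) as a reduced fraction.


|A| = 7.
Compute A + A by enumerating all 49 pairs.
A + A = {-2, -1, 0, 1, 2, 3, 4, 5, 6, 7, 8, 9, 10}, so |A + A| = 13.
K = |A + A| / |A| = 13/7 (already in lowest terms) ≈ 1.8571.
Reference: AP of size 7 gives K = 13/7 ≈ 1.8571; a fully generic set of size 7 gives K ≈ 4.0000.

|A| = 7, |A + A| = 13, K = 13/7.


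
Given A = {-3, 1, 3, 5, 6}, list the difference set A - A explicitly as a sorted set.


A - A = {a - a' : a, a' ∈ A}.
Compute a - a' for each ordered pair (a, a'):
a = -3: -3--3=0, -3-1=-4, -3-3=-6, -3-5=-8, -3-6=-9
a = 1: 1--3=4, 1-1=0, 1-3=-2, 1-5=-4, 1-6=-5
a = 3: 3--3=6, 3-1=2, 3-3=0, 3-5=-2, 3-6=-3
a = 5: 5--3=8, 5-1=4, 5-3=2, 5-5=0, 5-6=-1
a = 6: 6--3=9, 6-1=5, 6-3=3, 6-5=1, 6-6=0
Collecting distinct values (and noting 0 appears from a-a):
A - A = {-9, -8, -6, -5, -4, -3, -2, -1, 0, 1, 2, 3, 4, 5, 6, 8, 9}
|A - A| = 17

A - A = {-9, -8, -6, -5, -4, -3, -2, -1, 0, 1, 2, 3, 4, 5, 6, 8, 9}


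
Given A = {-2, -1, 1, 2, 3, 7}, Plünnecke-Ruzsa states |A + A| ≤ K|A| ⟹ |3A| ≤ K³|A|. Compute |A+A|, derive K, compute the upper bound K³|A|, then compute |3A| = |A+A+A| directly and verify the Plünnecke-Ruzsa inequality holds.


|A| = 6.
Step 1: Compute A + A by enumerating all 36 pairs.
A + A = {-4, -3, -2, -1, 0, 1, 2, 3, 4, 5, 6, 8, 9, 10, 14}, so |A + A| = 15.
Step 2: Doubling constant K = |A + A|/|A| = 15/6 = 15/6 ≈ 2.5000.
Step 3: Plünnecke-Ruzsa gives |3A| ≤ K³·|A| = (2.5000)³ · 6 ≈ 93.7500.
Step 4: Compute 3A = A + A + A directly by enumerating all triples (a,b,c) ∈ A³; |3A| = 24.
Step 5: Check 24 ≤ 93.7500? Yes ✓.

K = 15/6, Plünnecke-Ruzsa bound K³|A| ≈ 93.7500, |3A| = 24, inequality holds.


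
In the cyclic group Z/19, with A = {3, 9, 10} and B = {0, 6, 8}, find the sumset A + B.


Work in Z/19Z: reduce every sum a + b modulo 19.
Enumerate all 9 pairs:
a = 3: 3+0=3, 3+6=9, 3+8=11
a = 9: 9+0=9, 9+6=15, 9+8=17
a = 10: 10+0=10, 10+6=16, 10+8=18
Distinct residues collected: {3, 9, 10, 11, 15, 16, 17, 18}
|A + B| = 8 (out of 19 total residues).

A + B = {3, 9, 10, 11, 15, 16, 17, 18}


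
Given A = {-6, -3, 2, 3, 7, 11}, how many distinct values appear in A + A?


A + A = {a + a' : a, a' ∈ A}; |A| = 6.
General bounds: 2|A| - 1 ≤ |A + A| ≤ |A|(|A|+1)/2, i.e. 11 ≤ |A + A| ≤ 21.
Lower bound 2|A|-1 is attained iff A is an arithmetic progression.
Enumerate sums a + a' for a ≤ a' (symmetric, so this suffices):
a = -6: -6+-6=-12, -6+-3=-9, -6+2=-4, -6+3=-3, -6+7=1, -6+11=5
a = -3: -3+-3=-6, -3+2=-1, -3+3=0, -3+7=4, -3+11=8
a = 2: 2+2=4, 2+3=5, 2+7=9, 2+11=13
a = 3: 3+3=6, 3+7=10, 3+11=14
a = 7: 7+7=14, 7+11=18
a = 11: 11+11=22
Distinct sums: {-12, -9, -6, -4, -3, -1, 0, 1, 4, 5, 6, 8, 9, 10, 13, 14, 18, 22}
|A + A| = 18

|A + A| = 18


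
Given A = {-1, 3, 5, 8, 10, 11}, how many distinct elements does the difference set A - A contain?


A - A = {a - a' : a, a' ∈ A}; |A| = 6.
Bounds: 2|A|-1 ≤ |A - A| ≤ |A|² - |A| + 1, i.e. 11 ≤ |A - A| ≤ 31.
Note: 0 ∈ A - A always (from a - a). The set is symmetric: if d ∈ A - A then -d ∈ A - A.
Enumerate nonzero differences d = a - a' with a > a' (then include -d):
Positive differences: {1, 2, 3, 4, 5, 6, 7, 8, 9, 11, 12}
Full difference set: {0} ∪ (positive diffs) ∪ (negative diffs).
|A - A| = 1 + 2·11 = 23 (matches direct enumeration: 23).

|A - A| = 23


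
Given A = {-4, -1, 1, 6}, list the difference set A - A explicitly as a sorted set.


A - A = {a - a' : a, a' ∈ A}.
Compute a - a' for each ordered pair (a, a'):
a = -4: -4--4=0, -4--1=-3, -4-1=-5, -4-6=-10
a = -1: -1--4=3, -1--1=0, -1-1=-2, -1-6=-7
a = 1: 1--4=5, 1--1=2, 1-1=0, 1-6=-5
a = 6: 6--4=10, 6--1=7, 6-1=5, 6-6=0
Collecting distinct values (and noting 0 appears from a-a):
A - A = {-10, -7, -5, -3, -2, 0, 2, 3, 5, 7, 10}
|A - A| = 11

A - A = {-10, -7, -5, -3, -2, 0, 2, 3, 5, 7, 10}


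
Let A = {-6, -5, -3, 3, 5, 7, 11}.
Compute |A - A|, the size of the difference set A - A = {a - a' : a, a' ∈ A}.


A - A = {a - a' : a, a' ∈ A}; |A| = 7.
Bounds: 2|A|-1 ≤ |A - A| ≤ |A|² - |A| + 1, i.e. 13 ≤ |A - A| ≤ 43.
Note: 0 ∈ A - A always (from a - a). The set is symmetric: if d ∈ A - A then -d ∈ A - A.
Enumerate nonzero differences d = a - a' with a > a' (then include -d):
Positive differences: {1, 2, 3, 4, 6, 8, 9, 10, 11, 12, 13, 14, 16, 17}
Full difference set: {0} ∪ (positive diffs) ∪ (negative diffs).
|A - A| = 1 + 2·14 = 29 (matches direct enumeration: 29).

|A - A| = 29


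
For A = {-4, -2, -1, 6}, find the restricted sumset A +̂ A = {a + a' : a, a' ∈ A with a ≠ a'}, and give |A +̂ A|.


Restricted sumset: A +̂ A = {a + a' : a ∈ A, a' ∈ A, a ≠ a'}.
Equivalently, take A + A and drop any sum 2a that is achievable ONLY as a + a for a ∈ A (i.e. sums representable only with equal summands).
Enumerate pairs (a, a') with a < a' (symmetric, so each unordered pair gives one sum; this covers all a ≠ a'):
  -4 + -2 = -6
  -4 + -1 = -5
  -4 + 6 = 2
  -2 + -1 = -3
  -2 + 6 = 4
  -1 + 6 = 5
Collected distinct sums: {-6, -5, -3, 2, 4, 5}
|A +̂ A| = 6
(Reference bound: |A +̂ A| ≥ 2|A| - 3 for |A| ≥ 2, with |A| = 4 giving ≥ 5.)

|A +̂ A| = 6


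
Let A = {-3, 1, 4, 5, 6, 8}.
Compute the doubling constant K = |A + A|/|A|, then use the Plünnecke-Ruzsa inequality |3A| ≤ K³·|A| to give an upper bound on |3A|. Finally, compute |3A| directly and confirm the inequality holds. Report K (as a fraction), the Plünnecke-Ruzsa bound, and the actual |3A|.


|A| = 6.
Step 1: Compute A + A by enumerating all 36 pairs.
A + A = {-6, -2, 1, 2, 3, 5, 6, 7, 8, 9, 10, 11, 12, 13, 14, 16}, so |A + A| = 16.
Step 2: Doubling constant K = |A + A|/|A| = 16/6 = 16/6 ≈ 2.6667.
Step 3: Plünnecke-Ruzsa gives |3A| ≤ K³·|A| = (2.6667)³ · 6 ≈ 113.7778.
Step 4: Compute 3A = A + A + A directly by enumerating all triples (a,b,c) ∈ A³; |3A| = 27.
Step 5: Check 27 ≤ 113.7778? Yes ✓.

K = 16/6, Plünnecke-Ruzsa bound K³|A| ≈ 113.7778, |3A| = 27, inequality holds.


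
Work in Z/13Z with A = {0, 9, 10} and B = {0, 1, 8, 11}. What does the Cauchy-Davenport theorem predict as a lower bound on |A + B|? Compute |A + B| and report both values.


Cauchy-Davenport: |A + B| ≥ min(p, |A| + |B| - 1) for A, B nonempty in Z/pZ.
|A| = 3, |B| = 4, p = 13.
CD lower bound = min(13, 3 + 4 - 1) = min(13, 6) = 6.
Compute A + B mod 13 directly:
a = 0: 0+0=0, 0+1=1, 0+8=8, 0+11=11
a = 9: 9+0=9, 9+1=10, 9+8=4, 9+11=7
a = 10: 10+0=10, 10+1=11, 10+8=5, 10+11=8
A + B = {0, 1, 4, 5, 7, 8, 9, 10, 11}, so |A + B| = 9.
Verify: 9 ≥ 6? Yes ✓.

CD lower bound = 6, actual |A + B| = 9.


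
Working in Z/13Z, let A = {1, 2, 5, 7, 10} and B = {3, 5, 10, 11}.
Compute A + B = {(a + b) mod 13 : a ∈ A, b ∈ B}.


Work in Z/13Z: reduce every sum a + b modulo 13.
Enumerate all 20 pairs:
a = 1: 1+3=4, 1+5=6, 1+10=11, 1+11=12
a = 2: 2+3=5, 2+5=7, 2+10=12, 2+11=0
a = 5: 5+3=8, 5+5=10, 5+10=2, 5+11=3
a = 7: 7+3=10, 7+5=12, 7+10=4, 7+11=5
a = 10: 10+3=0, 10+5=2, 10+10=7, 10+11=8
Distinct residues collected: {0, 2, 3, 4, 5, 6, 7, 8, 10, 11, 12}
|A + B| = 11 (out of 13 total residues).

A + B = {0, 2, 3, 4, 5, 6, 7, 8, 10, 11, 12}


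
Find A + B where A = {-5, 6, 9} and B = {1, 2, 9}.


A + B = {a + b : a ∈ A, b ∈ B}.
Enumerate all |A|·|B| = 3·3 = 9 pairs (a, b) and collect distinct sums.
a = -5: -5+1=-4, -5+2=-3, -5+9=4
a = 6: 6+1=7, 6+2=8, 6+9=15
a = 9: 9+1=10, 9+2=11, 9+9=18
Collecting distinct sums: A + B = {-4, -3, 4, 7, 8, 10, 11, 15, 18}
|A + B| = 9

A + B = {-4, -3, 4, 7, 8, 10, 11, 15, 18}


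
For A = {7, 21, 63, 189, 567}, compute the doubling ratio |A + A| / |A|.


|A| = 5.
Compute A + A by enumerating all 25 pairs.
A + A = {14, 28, 42, 70, 84, 126, 196, 210, 252, 378, 574, 588, 630, 756, 1134}, so |A + A| = 15.
K = |A + A| / |A| = 15/5 = 3/1 ≈ 3.0000.
Reference: AP of size 5 gives K = 9/5 ≈ 1.8000; a fully generic set of size 5 gives K ≈ 3.0000.

|A| = 5, |A + A| = 15, K = 15/5 = 3/1.


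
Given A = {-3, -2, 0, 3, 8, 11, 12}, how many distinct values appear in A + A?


A + A = {a + a' : a, a' ∈ A}; |A| = 7.
General bounds: 2|A| - 1 ≤ |A + A| ≤ |A|(|A|+1)/2, i.e. 13 ≤ |A + A| ≤ 28.
Lower bound 2|A|-1 is attained iff A is an arithmetic progression.
Enumerate sums a + a' for a ≤ a' (symmetric, so this suffices):
a = -3: -3+-3=-6, -3+-2=-5, -3+0=-3, -3+3=0, -3+8=5, -3+11=8, -3+12=9
a = -2: -2+-2=-4, -2+0=-2, -2+3=1, -2+8=6, -2+11=9, -2+12=10
a = 0: 0+0=0, 0+3=3, 0+8=8, 0+11=11, 0+12=12
a = 3: 3+3=6, 3+8=11, 3+11=14, 3+12=15
a = 8: 8+8=16, 8+11=19, 8+12=20
a = 11: 11+11=22, 11+12=23
a = 12: 12+12=24
Distinct sums: {-6, -5, -4, -3, -2, 0, 1, 3, 5, 6, 8, 9, 10, 11, 12, 14, 15, 16, 19, 20, 22, 23, 24}
|A + A| = 23

|A + A| = 23


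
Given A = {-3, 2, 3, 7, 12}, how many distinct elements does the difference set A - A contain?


A - A = {a - a' : a, a' ∈ A}; |A| = 5.
Bounds: 2|A|-1 ≤ |A - A| ≤ |A|² - |A| + 1, i.e. 9 ≤ |A - A| ≤ 21.
Note: 0 ∈ A - A always (from a - a). The set is symmetric: if d ∈ A - A then -d ∈ A - A.
Enumerate nonzero differences d = a - a' with a > a' (then include -d):
Positive differences: {1, 4, 5, 6, 9, 10, 15}
Full difference set: {0} ∪ (positive diffs) ∪ (negative diffs).
|A - A| = 1 + 2·7 = 15 (matches direct enumeration: 15).

|A - A| = 15
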